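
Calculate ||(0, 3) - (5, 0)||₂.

√(Σ(x_i - y_i)²) = √((0 - 5)² + (3 - 0)²)
= √((-5)² + 3²) = √(25 + 9) = √34 ≈ 5.831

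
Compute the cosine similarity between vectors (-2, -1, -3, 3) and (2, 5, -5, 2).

With u = (-2, -1, -3, 3), v = (2, 5, -5, 2):
u·v = (-2)·2 + (-1)·5 + (-3)·(-5) + 3·2 = (-4) + (-5) + 15 + 6 = 12.
|u| = √((-2)² + (-1)² + (-3)² + 3²) = √23, |v| = √(2² + 5² + (-5)² + 2²) = √58, so |u||v| = √(23·58) = √1334.
cos θ = (u·v)/(|u||v|) = 12/√1334 ≈ 0.3286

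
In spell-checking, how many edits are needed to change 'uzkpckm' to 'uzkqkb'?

Let D[i][j] be the edit distance between the first i characters of 'uzkpckm' and the first j characters of 'uzkqkb', with D[i][0] = i, D[0][j] = j, and D[i][j] = D[i-1][j-1] if the characters match, else 1 + min(D[i-1][j], D[i][j-1], D[i-1][j-1]). Filling the table (rows: prefixes of 'uzkpckm', columns: prefixes of 'uzkqkb'):
     ε  u  z  k  q  k  b
  ε  0  1  2  3  4  5  6
  u  1  0  1  2  3  4  5
  z  2  1  0  1  2  3  4
  k  3  2  1  0  1  2  3
  p  4  3  2  1  1  2  3
  c  5  4  3  2  2  2  3
  k  6  5  4  3  3  2  3
  m  7  6  5  4  4  3  3
The bottom-right entry gives D[7][6] = 3, so no sequence of fewer than 3 edits works. Backtracking through the table gives one optimal edit sequence (3 edits):
  uzkpckm → uzkckm (del p @4)
  uzkckm → uzkqkm (sub c→q @4)
  uzkqkm → uzkqkb (sub m→b @6)
Edit distance = 3.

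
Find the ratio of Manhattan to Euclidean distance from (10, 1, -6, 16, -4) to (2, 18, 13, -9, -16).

L1 = |10 - 2| + |1 - 18| + |-6 - 13| + |16 - (-9)| + |-4 - (-16)| = 8 + 17 + 19 + 25 + 12 = 81
L2 = √(8² + 17² + 19² + 25² + 12²) = √1483 ≈ 38.5097
L1 ≥ L2 always (equality iff movement is along one axis); L1 > L2 here.
Ratio L1/L2 = 81/√1483 ≈ 2.1034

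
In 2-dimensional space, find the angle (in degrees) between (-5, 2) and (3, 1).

With u = (-5, 2), v = (3, 1):
u·v = (-5)·3 + 2·1 = (-15) + 2 = -13.
|u| = √((-5)² + 2²) = √29, |v| = √(3² + 1²) = √10, so |u||v| = √(29·10) = √290.
cos θ = (u·v)/(|u||v|) = -13/√290 ≈ -0.763386
θ = arccos(-0.763386) ≈ 139.76°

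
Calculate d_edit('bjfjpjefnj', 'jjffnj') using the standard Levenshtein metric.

Let D[i][j] be the edit distance between the first i characters of 'bjfjpjefnj' and the first j characters of 'jjffnj', with D[i][0] = i, D[0][j] = j, and D[i][j] = D[i-1][j-1] if the characters match, else 1 + min(D[i-1][j], D[i][j-1], D[i-1][j-1]). Filling the table (rows: prefixes of 'bjfjpjefnj', columns: prefixes of 'jjffnj'):
     ε  j  j  f  f  n  j
  ε  0  1  2  3  4  5  6
  b  1  1  2  3  4  5  6
  j  2  1  1  2  3  4  5
  f  3  2  2  1  2  3  4
  j  4  3  2  2  2  3  3
  p  5  4  3  3  3  3  4
  j  6  5  4  4  4  4  3
  e  7  6  5  5  5  5  4
  f  8  7  6  5  5  6  5
  n  9  8  7  6  6  5  6
  j 10  9  8  7  7  6  5
The bottom-right entry gives D[10][6] = 5, so no sequence of fewer than 5 edits works. Backtracking through the table gives one optimal edit sequence (5 edits):
  bjfjpjefnj → jfjpjefnj (del b @1)
  jfjpjefnj → fjpjefnj (del j @1)
  fjpjefnj → jpjefnj (del f @1)
  jpjefnj → jjefnj (del p @2)
  jjefnj → jjffnj (sub e→f @3)
Edit distance = 5.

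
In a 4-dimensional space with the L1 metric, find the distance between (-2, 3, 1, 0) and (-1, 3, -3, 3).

Σ|x_i - y_i| = |-2 - (-1)| + |3 - 3| + |1 - (-3)| + |0 - 3| = 1 + 0 + 4 + 3 = 8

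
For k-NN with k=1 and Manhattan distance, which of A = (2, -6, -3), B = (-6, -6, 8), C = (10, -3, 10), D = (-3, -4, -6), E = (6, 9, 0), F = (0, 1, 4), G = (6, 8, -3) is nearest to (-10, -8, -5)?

Distances: d(A) = 16, d(B) = 19, d(C) = 40, d(D) = 12, d(E) = 38, d(F) = 28, d(G) = 34. Nearest: D = (-3, -4, -6) with distance 12.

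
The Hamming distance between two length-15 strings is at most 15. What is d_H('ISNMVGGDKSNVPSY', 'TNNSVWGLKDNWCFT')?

Differing positions: 1, 2, 4, 6, 8, 10, 12, 13, 14, 15. Hamming distance = 10. The maximum possible Hamming distance for length-15 strings is 15, so d_H/15 = 10/15 ≈ 0.6667.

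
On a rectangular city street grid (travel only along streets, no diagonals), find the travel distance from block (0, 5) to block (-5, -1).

Σ|x_i - y_i| = |0 - (-5)| + |5 - (-1)| = 5 + 6 = 11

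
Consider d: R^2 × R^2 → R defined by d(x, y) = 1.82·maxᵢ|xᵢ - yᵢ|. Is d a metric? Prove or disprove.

Yes. The L∞ (Chebyshev) norm induces a metric on R^2, and multiplying a metric by a positive constant 1.82 > 0 preserves all four axioms: non-negativity (1.82·||x-y|| ≥ 0), identity (1.82·||x-y|| = 0 ⟺ ||x-y|| = 0 ⟺ x = y), symmetry (||x-y|| = ||y-x||), and the triangle inequality (1.82·||x-z|| ≤ 1.82·||x-y|| + 1.82·||y-z||). So d is a metric.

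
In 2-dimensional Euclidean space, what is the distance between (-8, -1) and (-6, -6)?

√(Σ(x_i - y_i)²) = √((-8 - (-6))² + (-1 - (-6))²)
= √((-2)² + 5²) = √(4 + 25) = √29 ≈ 5.3852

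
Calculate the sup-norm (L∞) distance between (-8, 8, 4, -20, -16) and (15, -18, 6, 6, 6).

max(|x_i - y_i|) = max(|-8 - 15|, |8 - (-18)|, |4 - 6|, |-20 - 6|, |-16 - 6|) = max(23, 26, 2, 26, 22) = 26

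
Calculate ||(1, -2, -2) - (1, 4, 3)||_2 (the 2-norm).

(Σ|x_i - y_i|^2)^(1/2) = (|1 - 1|^2 + |-2 - 4|^2 + |-2 - 3|^2)^(1/2)
= (0^2 + 6^2 + 5^2)^(1/2) = (0 + 36 + 25)^(1/2) = (61)^(1/2) ≈ 7.8102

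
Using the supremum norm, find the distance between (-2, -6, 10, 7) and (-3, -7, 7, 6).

max(|x_i - y_i|) = max(|-2 - (-3)|, |-6 - (-7)|, |10 - 7|, |7 - 6|) = max(1, 1, 3, 1) = 3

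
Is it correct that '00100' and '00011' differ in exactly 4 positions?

Differing positions: 3, 4, 5. Hamming distance = 3, so the claim that d_H = 4 is false.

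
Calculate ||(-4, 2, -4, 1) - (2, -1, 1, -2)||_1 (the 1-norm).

Σ|x_i - y_i| = |-4 - 2| + |2 - (-1)| + |-4 - 1| + |1 - (-2)| = 6 + 3 + 5 + 3 = 17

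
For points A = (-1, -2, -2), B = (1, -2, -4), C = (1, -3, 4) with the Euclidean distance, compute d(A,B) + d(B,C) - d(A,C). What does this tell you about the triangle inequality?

d(A,B) = √(2² + 0² + 2²) = √8 ≈ 2.8284, d(B,C) = √(0² + 1² + 8²) = √65 ≈ 8.0623, d(A,C) = √(2² + 1² + 6²) = √41 ≈ 6.4031.
d(A,B) + d(B,C) - d(A,C) = 2.8284 + 8.0623 - 6.4031 = 10.8907 - 6.4031 = 4.4876 (to 4 decimal places). This is ≥ 0, so the triangle inequality holds for these points.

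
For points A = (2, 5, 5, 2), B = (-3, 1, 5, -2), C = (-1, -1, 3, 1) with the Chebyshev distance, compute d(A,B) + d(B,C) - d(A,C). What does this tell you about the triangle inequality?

d(A,B) = max(5, 4, 0, 4) = 5, d(B,C) = max(2, 2, 2, 3) = 3, d(A,C) = max(3, 6, 2, 1) = 6.
d(A,B) + d(B,C) - d(A,C) = 5 + 3 - 6 = 8 - 6 = 2. This is ≥ 0, so the triangle inequality holds for these points.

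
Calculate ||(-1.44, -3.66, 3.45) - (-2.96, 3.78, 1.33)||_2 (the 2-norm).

(Σ|x_i - y_i|^2)^(1/2) = (|-1.44 - (-2.96)|^2 + |-3.66 - 3.78|^2 + |3.45 - 1.33|^2)^(1/2)
= (1.52^2 + 7.44^2 + 2.12^2)^(1/2) = (2.3104 + 55.3536 + 4.4944)^(1/2) = (62.1584)^(1/2) ≈ 7.8841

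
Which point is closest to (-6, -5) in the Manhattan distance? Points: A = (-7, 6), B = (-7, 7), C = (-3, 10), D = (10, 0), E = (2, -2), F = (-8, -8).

Distances: d(A) = 12, d(B) = 13, d(C) = 18, d(D) = 21, d(E) = 11, d(F) = 5. Nearest: F = (-8, -8) with distance 5.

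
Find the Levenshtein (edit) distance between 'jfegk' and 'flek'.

Let D[i][j] be the edit distance between the first i characters of 'jfegk' and the first j characters of 'flek', with D[i][0] = i, D[0][j] = j, and D[i][j] = D[i-1][j-1] if the characters match, else 1 + min(D[i-1][j], D[i][j-1], D[i-1][j-1]). Filling the table (rows: prefixes of 'jfegk', columns: prefixes of 'flek'):
     ε  f  l  e  k
  ε  0  1  2  3  4
  j  1  1  2  3  4
  f  2  1  2  3  4
  e  3  2  2  2  3
  g  4  3  3  3  3
  k  5  4  4  4  3
The bottom-right entry gives D[5][4] = 3, so no sequence of fewer than 3 edits works. Backtracking through the table gives one optimal edit sequence (3 edits):
  jfegk → fegk (del j @1)
  fegk → flgk (sub e→l @2)
  flgk → flek (sub g→e @3)
Edit distance = 3.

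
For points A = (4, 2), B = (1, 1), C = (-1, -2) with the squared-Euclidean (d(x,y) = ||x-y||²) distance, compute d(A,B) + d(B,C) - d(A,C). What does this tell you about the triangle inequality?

d(A,B) = 3² + 1² = 10, d(B,C) = 2² + 3² = 13, d(A,C) = 5² + 4² = 41.
d(A,B) + d(B,C) - d(A,C) = 10 + 13 - 41 = 23 - 41 = -18. This is < 0, so the triangle inequality FAILS for these points (squared-Euclidean is not a metric).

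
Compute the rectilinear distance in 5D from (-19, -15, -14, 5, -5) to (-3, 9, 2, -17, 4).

Σ|x_i - y_i| = |-19 - (-3)| + |-15 - 9| + |-14 - 2| + |5 - (-17)| + |-5 - 4| = 16 + 24 + 16 + 22 + 9 = 87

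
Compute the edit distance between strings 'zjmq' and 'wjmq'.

Let D[i][j] be the edit distance between the first i characters of 'zjmq' and the first j characters of 'wjmq', with D[i][0] = i, D[0][j] = j, and D[i][j] = D[i-1][j-1] if the characters match, else 1 + min(D[i-1][j], D[i][j-1], D[i-1][j-1]). Filling the table (rows: prefixes of 'zjmq', columns: prefixes of 'wjmq'):
     ε  w  j  m  q
  ε  0  1  2  3  4
  z  1  1  2  3  4
  j  2  2  1  2  3
  m  3  3  2  1  2
  q  4  4  3  2  1
The bottom-right entry gives D[4][4] = 1, so no sequence of fewer than 1 edit works. Backtracking through the table gives one optimal edit sequence (1 edit):
  zjmq → wjmq (sub z→w @1)
Edit distance = 1.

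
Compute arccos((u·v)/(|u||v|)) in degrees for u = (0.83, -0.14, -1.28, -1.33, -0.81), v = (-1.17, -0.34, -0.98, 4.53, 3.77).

With u = (0.83, -0.14, -1.28, -1.33, -0.81), v = (-1.17, -0.34, -0.98, 4.53, 3.77):
u·v = 0.83·(-1.17) + (-0.14)·(-0.34) + (-1.28)·(-0.98) + (-1.33)·4.53 + (-0.81)·3.77 = (-0.9711) + 0.0476 + 1.2544 + (-6.0249) + (-3.0537) = -8.7477.
|u| = √(0.83² + (-0.14)² + (-1.28)² + (-1.33)² + (-0.81)²) = √(0.6889 + 0.0196 + 1.6384 + 1.7689 + 0.6561) = √4.7719, |v| = √((-1.17)² + (-0.34)² + (-0.98)² + 4.53² + 3.77²) = √(1.3689 + 0.1156 + 0.9604 + 20.5209 + 14.2129) = √37.1787.
cos θ = (u·v)/(|u||v|) = -8.7477/(√4.7719·√37.1787) ≈ -0.656752
θ = arccos(-0.656752) ≈ 131.05°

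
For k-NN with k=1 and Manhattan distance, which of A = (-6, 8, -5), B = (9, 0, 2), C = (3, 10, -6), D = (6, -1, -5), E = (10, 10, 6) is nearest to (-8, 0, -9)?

Distances: d(A) = 14, d(B) = 28, d(C) = 24, d(D) = 19, d(E) = 43. Nearest: A = (-6, 8, -5) with distance 14.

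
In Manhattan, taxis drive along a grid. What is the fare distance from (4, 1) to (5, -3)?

Σ|x_i - y_i| = |4 - 5| + |1 - (-3)| = 1 + 4 = 5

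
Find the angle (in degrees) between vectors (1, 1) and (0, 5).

With u = (1, 1), v = (0, 5):
u·v = 1·0 + 1·5 = 0 + 5 = 5.
|u| = √(1² + 1²) = √2, |v| = √(0² + 5²) = √25, so |u||v| = √(2·25) = √50.
cos θ = (u·v)/(|u||v|) = 5/√50 ≈ 0.707107
θ = arccos(0.707107) ≈ 45°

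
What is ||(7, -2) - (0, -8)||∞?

max(|x_i - y_i|) = max(|7 - 0|, |-2 - (-8)|) = max(7, 6) = 7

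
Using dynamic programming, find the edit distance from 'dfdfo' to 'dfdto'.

Let D[i][j] be the edit distance between the first i characters of 'dfdfo' and the first j characters of 'dfdto', with D[i][0] = i, D[0][j] = j, and D[i][j] = D[i-1][j-1] if the characters match, else 1 + min(D[i-1][j], D[i][j-1], D[i-1][j-1]). Filling the table (rows: prefixes of 'dfdfo', columns: prefixes of 'dfdto'):
     ε  d  f  d  t  o
  ε  0  1  2  3  4  5
  d  1  0  1  2  3  4
  f  2  1  0  1  2  3
  d  3  2  1  0  1  2
  f  4  3  2  1  1  2
  o  5  4  3  2  2  1
The bottom-right entry gives D[5][5] = 1, so no sequence of fewer than 1 edit works. Backtracking through the table gives one optimal edit sequence (1 edit):
  dfdfo → dfdto (sub f→t @4)
Edit distance = 1.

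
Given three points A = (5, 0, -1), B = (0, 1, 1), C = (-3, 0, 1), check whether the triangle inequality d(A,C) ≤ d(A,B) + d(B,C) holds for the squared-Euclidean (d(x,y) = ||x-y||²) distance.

d(A,B) = 5² + 1² + 2² = 30, d(B,C) = 3² + 1² + 0² = 10, d(A,C) = 8² + 0² + 2² = 68.
d(A,C) = 68 > 30 + 10 = 40. Triangle inequality is VIOLATED. (Squared-Euclidean is not a metric — this is a counterexample.)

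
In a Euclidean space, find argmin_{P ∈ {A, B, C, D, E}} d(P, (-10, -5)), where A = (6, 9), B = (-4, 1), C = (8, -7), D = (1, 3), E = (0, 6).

Distances: d(A) ≈ 21.2603, d(B) ≈ 8.4853, d(C) ≈ 18.1108, d(D) ≈ 13.6015, d(E) ≈ 14.8661. Nearest: B = (-4, 1) with distance 8.4853.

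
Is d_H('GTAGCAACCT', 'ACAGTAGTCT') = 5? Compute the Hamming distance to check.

Differing positions: 1, 2, 5, 7, 8. Hamming distance = 5, so the claim is true.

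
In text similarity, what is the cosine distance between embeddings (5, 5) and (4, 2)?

With u = (5, 5), v = (4, 2):
u·v = 5·4 + 5·2 = 20 + 10 = 30.
|u| = √(5² + 5²) = √50, |v| = √(4² + 2²) = √20, so |u||v| = √(50·20) = √1000.
cos θ = (u·v)/(|u||v|) = 30/√1000 ≈ 0.9487
Cosine distance = 1 - cos θ ≈ 1 - 0.9487 = 0.0513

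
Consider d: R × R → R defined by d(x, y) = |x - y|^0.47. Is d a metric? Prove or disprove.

Yes. With 0 < p = 0.47 ≤ 1, d(x,y) = |x-y|^0.47 is a metric on R. Non-negativity and symmetry are immediate; |x-y|^0.47 = 0 ⟺ |x-y| = 0 ⟺ x = y. For the triangle inequality, the function t ↦ t^0.47 is subadditive on [0,∞) when p ≤ 1, so |x-z|^0.47 ≤ (|x-y| + |y-z|)^0.47 ≤ |x-y|^0.47 + |y-z|^0.47.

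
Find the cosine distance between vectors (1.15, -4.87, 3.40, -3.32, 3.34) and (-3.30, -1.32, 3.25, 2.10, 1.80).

With u = (1.15, -4.87, 3.40, -3.32, 3.34), v = (-3.30, -1.32, 3.25, 2.10, 1.80):
u·v = 1.15·(-3.3) + (-4.87)·(-1.32) + 3.4·3.25 + (-3.32)·2.1 + 3.34·1.8 = (-3.795) + 6.4284 + 11.05 + (-6.972) + 6.012 = 12.7234.
|u| = √(1.15² + (-4.87)² + 3.4² + (-3.32)² + 3.34²) = √(1.3225 + 23.7169 + 11.56 + 11.0224 + 11.1556) = √58.7774, |v| = √((-3.3)² + (-1.32)² + 3.25² + 2.1² + 1.8²) = √(10.89 + 1.7424 + 10.5625 + 4.41 + 3.24) = √30.8449.
cos θ = (u·v)/(|u||v|) = 12.7234/(√58.7774·√30.8449) ≈ 0.2988
Cosine distance = 1 - cos θ ≈ 1 - 0.2988 = 0.7012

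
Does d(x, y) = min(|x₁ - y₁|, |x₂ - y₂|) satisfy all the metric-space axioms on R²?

No. d fails identity of indiscernibles: take x = (-4, 0) and y = (-4, 4). Then d(x,y) = min(|-4 - (-4)|, |0 - 4|) = min(0, 4) = 0, yet x ≠ y.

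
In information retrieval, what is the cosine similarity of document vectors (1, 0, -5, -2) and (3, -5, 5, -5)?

With u = (1, 0, -5, -2), v = (3, -5, 5, -5):
u·v = 1·3 + 0·(-5) + (-5)·5 + (-2)·(-5) = 3 + 0 + (-25) + 10 = -12.
|u| = √(1² + 0² + (-5)² + (-2)²) = √30, |v| = √(3² + (-5)² + 5² + (-5)²) = √84, so |u||v| = √(30·84) = √2520.
cos θ = (u·v)/(|u||v|) = -12/√2520 ≈ -0.239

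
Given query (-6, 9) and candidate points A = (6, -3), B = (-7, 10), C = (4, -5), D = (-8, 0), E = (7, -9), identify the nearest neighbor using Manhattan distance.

Distances: d(A) = 24, d(B) = 2, d(C) = 24, d(D) = 11, d(E) = 31. Nearest: B = (-7, 10) with distance 2.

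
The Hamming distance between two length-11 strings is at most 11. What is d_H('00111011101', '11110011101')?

Differing positions: 1, 2, 5. Hamming distance = 3. The maximum possible Hamming distance for length-11 strings is 11, so d_H/11 = 3/11 ≈ 0.2727.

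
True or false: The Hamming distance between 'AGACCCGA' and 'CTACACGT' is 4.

Differing positions: 1, 2, 5, 8. Hamming distance = 4, so the claim is true.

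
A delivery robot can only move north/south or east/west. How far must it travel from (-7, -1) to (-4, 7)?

Σ|x_i - y_i| = |-7 - (-4)| + |-1 - 7| = 3 + 8 = 11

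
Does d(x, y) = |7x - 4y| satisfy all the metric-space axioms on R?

No. d fails symmetry: d(9, 4) = |7·9 - 4·4| = |47| = 47, but d(4, 9) = |7·4 - 4·9| = |-8| = 8. Since 47 ≠ 8, d(x,y) ≠ d(y,x) in general.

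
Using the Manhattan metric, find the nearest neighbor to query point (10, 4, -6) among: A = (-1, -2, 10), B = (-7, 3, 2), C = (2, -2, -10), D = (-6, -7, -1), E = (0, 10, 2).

Distances: d(A) = 33, d(B) = 26, d(C) = 18, d(D) = 32, d(E) = 24. Nearest: C = (2, -2, -10) with distance 18.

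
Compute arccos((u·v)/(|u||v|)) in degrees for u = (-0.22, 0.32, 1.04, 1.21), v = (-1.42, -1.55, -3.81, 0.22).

With u = (-0.22, 0.32, 1.04, 1.21), v = (-1.42, -1.55, -3.81, 0.22):
u·v = (-0.22)·(-1.42) + 0.32·(-1.55) + 1.04·(-3.81) + 1.21·0.22 = 0.3124 + (-0.496) + (-3.9624) + 0.2662 = -3.8798.
|u| = √((-0.22)² + 0.32² + 1.04² + 1.21²) = √(0.0484 + 0.1024 + 1.0816 + 1.4641) = √2.6965, |v| = √((-1.42)² + (-1.55)² + (-3.81)² + 0.22²) = √(2.0164 + 2.4025 + 14.5161 + 0.0484) = √18.9834.
cos θ = (u·v)/(|u||v|) = -3.8798/(√2.6965·√18.9834) ≈ -0.542278
θ = arccos(-0.542278) ≈ 122.84°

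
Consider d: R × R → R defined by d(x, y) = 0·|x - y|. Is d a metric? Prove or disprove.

No. With c = 0, d(x,y) = 0 for all x, y. This fails identity of indiscernibles: d(5, 12) = 0 but 5 ≠ 12.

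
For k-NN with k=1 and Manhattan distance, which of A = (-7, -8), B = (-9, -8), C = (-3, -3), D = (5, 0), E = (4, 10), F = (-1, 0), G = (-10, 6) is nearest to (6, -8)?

Distances: d(A) = 13, d(B) = 15, d(C) = 14, d(D) = 9, d(E) = 20, d(F) = 15, d(G) = 30. Nearest: D = (5, 0) with distance 9.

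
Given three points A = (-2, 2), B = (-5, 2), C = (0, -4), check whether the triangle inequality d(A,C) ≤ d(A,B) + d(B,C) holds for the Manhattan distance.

d(A,B) = 3 + 0 = 3, d(B,C) = 5 + 6 = 11, d(A,C) = 2 + 6 = 8.
d(A,C) = 8 ≤ 3 + 11 = 14. Triangle inequality is satisfied.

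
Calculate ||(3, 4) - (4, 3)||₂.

√(Σ(x_i - y_i)²) = √((3 - 4)² + (4 - 3)²)
= √((-1)² + 1²) = √(1 + 1) = √2 ≈ 1.4142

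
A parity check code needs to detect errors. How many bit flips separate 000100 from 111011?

Differing positions: 1, 2, 3, 4, 5, 6. Hamming distance = 6.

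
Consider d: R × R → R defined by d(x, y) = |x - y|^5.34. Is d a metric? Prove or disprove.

No. d(x,y) = |x-y|^5.34 fails the triangle inequality since p = 5.34 > 1. Counterexample: x = 2, y = 10, z = 21. d(x,z) = |2 - 21|^5.34 = 19^5.34 ≈ 6738205.1469, but d(x,y) + d(y,z) = 8^5.34 + 11^5.34 ≈ 66450.8485 + 363945.9901 = 430396.8386. Since 6738205.1469 > 430396.8386, the triangle inequality is violated.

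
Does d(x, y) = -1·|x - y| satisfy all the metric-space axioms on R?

No. With c = -1 < 0, d fails non-negativity: d(9, 10) = -1·|9 - 10| = -1·1 = -1 < 0.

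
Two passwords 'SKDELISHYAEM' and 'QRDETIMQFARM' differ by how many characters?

Differing positions: 1, 2, 5, 7, 8, 9, 11. Hamming distance = 7.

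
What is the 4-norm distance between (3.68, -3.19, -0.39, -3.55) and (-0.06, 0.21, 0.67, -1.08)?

(Σ|x_i - y_i|^4)^(1/4) = (|3.68 - (-0.06)|^4 + |-3.19 - 0.21|^4 + |-0.39 - 0.67|^4 + |-3.55 - (-1.08)|^4)^(1/4)
= (3.74^4 + 3.4^4 + 1.06^4 + 2.47^4)^(1/4) ≈ (195.653 + 133.6336 + 1.2625 + 37.221)^(1/4) = (367.7701)^(1/4) ≈ 4.3792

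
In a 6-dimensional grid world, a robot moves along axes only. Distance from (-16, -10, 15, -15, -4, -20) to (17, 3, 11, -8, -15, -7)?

Σ|x_i - y_i| = |-16 - 17| + |-10 - 3| + |15 - 11| + |-15 - (-8)| + |-4 - (-15)| + |-20 - (-7)| = 33 + 13 + 4 + 7 + 11 + 13 = 81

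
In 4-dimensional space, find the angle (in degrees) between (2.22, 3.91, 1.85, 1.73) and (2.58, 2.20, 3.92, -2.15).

With u = (2.22, 3.91, 1.85, 1.73), v = (2.58, 2.20, 3.92, -2.15):
u·v = 2.22·2.58 + 3.91·2.2 + 1.85·3.92 + 1.73·(-2.15) = 5.7276 + 8.602 + 7.252 + (-3.7195) = 17.8621.
|u| = √(2.22² + 3.91² + 1.85² + 1.73²) = √(4.9284 + 15.2881 + 3.4225 + 2.9929) = √26.6319, |v| = √(2.58² + 2.2² + 3.92² + (-2.15)²) = √(6.6564 + 4.84 + 15.3664 + 4.6225) = √31.4853.
cos θ = (u·v)/(|u||v|) = 17.8621/(√26.6319·√31.4853) ≈ 0.616847
θ = arccos(0.616847) ≈ 51.91°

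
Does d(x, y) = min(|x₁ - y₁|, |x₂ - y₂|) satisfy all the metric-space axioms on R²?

No. d fails identity of indiscernibles: take x = (4, 0) and y = (4, 3). Then d(x,y) = min(|4 - 4|, |0 - 3|) = min(0, 3) = 0, yet x ≠ y.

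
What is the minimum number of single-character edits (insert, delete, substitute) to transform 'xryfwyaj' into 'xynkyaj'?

Let D[i][j] be the edit distance between the first i characters of 'xryfwyaj' and the first j characters of 'xynkyaj', with D[i][0] = i, D[0][j] = j, and D[i][j] = D[i-1][j-1] if the characters match, else 1 + min(D[i-1][j], D[i][j-1], D[i-1][j-1]). Filling the table (rows: prefixes of 'xryfwyaj', columns: prefixes of 'xynkyaj'):
     ε  x  y  n  k  y  a  j
  ε  0  1  2  3  4  5  6  7
  x  1  0  1  2  3  4  5  6
  r  2  1  1  2  3  4  5  6
  y  3  2  1  2  3  3  4  5
  f  4  3  2  2  3  4  4  5
  w  5  4  3  3  3  4  5  5
  y  6  5  4  4  4  3  4  5
  a  7  6  5  5  5  4  3  4
  j  8  7  6  6  6  5  4  3
The bottom-right entry gives D[8][7] = 3, so no sequence of fewer than 3 edits works. Backtracking through the table gives one optimal edit sequence (3 edits):
  xryfwyaj → xyfwyaj (del r @2)
  xyfwyaj → xynwyaj (sub f→n @3)
  xynwyaj → xynkyaj (sub w→k @4)
Edit distance = 3.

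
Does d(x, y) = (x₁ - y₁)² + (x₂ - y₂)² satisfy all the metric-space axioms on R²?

No. The squared Euclidean distance fails the triangle inequality. Counterexample: x = (0, 0), y = (2, 3), z = (4, 6). d(x,z) = 4² + 6² = 52, but d(x,y) + d(y,z) = (2² + 3²) + (2² + 3²) = 13 + 13 = 26. Since 52 > 26, the triangle inequality is violated. (Note: √d, the ordinary Euclidean distance, IS a metric.)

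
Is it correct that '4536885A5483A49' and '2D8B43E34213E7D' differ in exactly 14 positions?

Differing positions: 1, 2, 3, 4, 5, 6, 7, 8, 9, 10, 11, 13, 14, 15. Hamming distance = 14, so the claim is true.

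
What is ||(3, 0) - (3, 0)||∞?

max(|x_i - y_i|) = max(|3 - 3|, |0 - 0|) = max(0, 0) = 0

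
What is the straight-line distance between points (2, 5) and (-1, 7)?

√(Σ(x_i - y_i)²) = √((2 - (-1))² + (5 - 7)²)
= √(3² + (-2)²) = √(9 + 4) = √13 ≈ 3.6056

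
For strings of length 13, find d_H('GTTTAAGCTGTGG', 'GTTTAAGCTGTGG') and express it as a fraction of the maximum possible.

Differing positions: none. Hamming distance = 0. The maximum possible Hamming distance for length-13 strings is 13, so d_H/13 = 0/13 = 0.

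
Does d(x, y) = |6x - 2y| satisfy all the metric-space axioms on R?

No. d fails symmetry: d(6, 7) = |6·6 - 2·7| = |22| = 22, but d(7, 6) = |6·7 - 2·6| = |30| = 30. Since 22 ≠ 30, d(x,y) ≠ d(y,x) in general.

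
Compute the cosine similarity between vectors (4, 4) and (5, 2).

With u = (4, 4), v = (5, 2):
u·v = 4·5 + 4·2 = 20 + 8 = 28.
|u| = √(4² + 4²) = √32, |v| = √(5² + 2²) = √29, so |u||v| = √(32·29) = √928.
cos θ = (u·v)/(|u||v|) = 28/√928 ≈ 0.9191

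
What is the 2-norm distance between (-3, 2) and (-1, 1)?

(Σ|x_i - y_i|^2)^(1/2) = (|-3 - (-1)|^2 + |2 - 1|^2)^(1/2)
= (2^2 + 1^2)^(1/2) = (4 + 1)^(1/2) = (5)^(1/2) ≈ 2.2361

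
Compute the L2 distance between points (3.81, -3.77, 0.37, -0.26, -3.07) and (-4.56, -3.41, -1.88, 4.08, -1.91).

(Σ|x_i - y_i|^2)^(1/2) = (|3.81 - (-4.56)|^2 + |-3.77 - (-3.41)|^2 + |0.37 - (-1.88)|^2 + |-0.26 - 4.08|^2 + |-3.07 - (-1.91)|^2)^(1/2)
= (8.37^2 + 0.36^2 + 2.25^2 + 4.34^2 + 1.16^2)^(1/2) = (70.0569 + 0.1296 + 5.0625 + 18.8356 + 1.3456)^(1/2) = (95.4302)^(1/2) ≈ 9.7688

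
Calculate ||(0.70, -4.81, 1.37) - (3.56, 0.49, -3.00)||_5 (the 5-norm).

(Σ|x_i - y_i|^5)^(1/5) = (|0.7 - 3.56|^5 + |-4.81 - 0.49|^5 + |1.37 - (-3)|^5)^(1/5)
= (2.86^5 + 5.3^5 + 4.37^5)^(1/5) ≈ (191.3507 + 4181.9549 + 1593.7022)^(1/5) = (5967.0078)^(1/5) ≈ 5.6905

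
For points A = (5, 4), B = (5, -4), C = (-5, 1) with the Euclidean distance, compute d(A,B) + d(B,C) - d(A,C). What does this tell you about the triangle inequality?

d(A,B) = √(0² + 8²) = √64 = 8, d(B,C) = √(10² + 5²) = √125 ≈ 11.1803, d(A,C) = √(10² + 3²) = √109 ≈ 10.4403.
d(A,B) + d(B,C) - d(A,C) = 8 + 11.1803 - 10.4403 = 19.1803 - 10.4403 = 8.74 (to 4 decimal places). This is ≥ 0, so the triangle inequality holds for these points.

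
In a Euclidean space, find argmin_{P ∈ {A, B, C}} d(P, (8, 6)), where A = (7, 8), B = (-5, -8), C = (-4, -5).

Distances: d(A) ≈ 2.2361, d(B) ≈ 19.105, d(C) ≈ 16.2788. Nearest: A = (7, 8) with distance 2.2361.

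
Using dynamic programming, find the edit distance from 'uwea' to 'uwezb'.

Let D[i][j] be the edit distance between the first i characters of 'uwea' and the first j characters of 'uwezb', with D[i][0] = i, D[0][j] = j, and D[i][j] = D[i-1][j-1] if the characters match, else 1 + min(D[i-1][j], D[i][j-1], D[i-1][j-1]). Filling the table (rows: prefixes of 'uwea', columns: prefixes of 'uwezb'):
     ε  u  w  e  z  b
  ε  0  1  2  3  4  5
  u  1  0  1  2  3  4
  w  2  1  0  1  2  3
  e  3  2  1  0  1  2
  a  4  3  2  1  1  2
The bottom-right entry gives D[4][5] = 2, so no sequence of fewer than 2 edits works. Backtracking through the table gives one optimal edit sequence (2 edits):
  uwea → uweza (ins z @4)
  uweza → uwezb (sub a→b @5)
Edit distance = 2.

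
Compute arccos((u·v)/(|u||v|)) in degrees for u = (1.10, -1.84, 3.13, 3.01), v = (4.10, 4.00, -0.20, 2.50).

With u = (1.10, -1.84, 3.13, 3.01), v = (4.10, 4.00, -0.20, 2.50):
u·v = 1.1·4.1 + (-1.84)·4 + 3.13·(-0.2) + 3.01·2.5 = 4.51 + (-7.36) + (-0.626) + 7.525 = 4.049.
|u| = √(1.1² + (-1.84)² + 3.13² + 3.01²) = √(1.21 + 3.3856 + 9.7969 + 9.0601) = √23.4526, |v| = √(4.1² + 4² + (-0.2)² + 2.5²) = √(16.81 + 16 + 0.04 + 6.25) = √39.1.
cos θ = (u·v)/(|u||v|) = 4.049/(√23.4526·√39.1) ≈ 0.13371
θ = arccos(0.13371) ≈ 82.32°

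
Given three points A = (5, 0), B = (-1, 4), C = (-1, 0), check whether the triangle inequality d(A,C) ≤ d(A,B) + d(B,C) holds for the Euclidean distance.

d(A,B) = √(6² + 4²) = √52 ≈ 7.2111, d(B,C) = √(0² + 4²) = √16 = 4, d(A,C) = √(6² + 0²) = √36 = 6.
d(A,C) = 6 ≤ 7.2111 + 4 = 11.2111. Triangle inequality is satisfied.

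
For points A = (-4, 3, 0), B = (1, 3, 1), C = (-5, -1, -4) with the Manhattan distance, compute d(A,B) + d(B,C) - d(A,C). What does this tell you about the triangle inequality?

d(A,B) = 5 + 0 + 1 = 6, d(B,C) = 6 + 4 + 5 = 15, d(A,C) = 1 + 4 + 4 = 9.
d(A,B) + d(B,C) - d(A,C) = 6 + 15 - 9 = 21 - 9 = 12. This is ≥ 0, so the triangle inequality holds for these points.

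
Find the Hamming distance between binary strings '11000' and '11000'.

Differing positions: none. Hamming distance = 0.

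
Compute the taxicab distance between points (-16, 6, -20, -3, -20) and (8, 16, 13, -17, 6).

Σ|x_i - y_i| = |-16 - 8| + |6 - 16| + |-20 - 13| + |-3 - (-17)| + |-20 - 6| = 24 + 10 + 33 + 14 + 26 = 107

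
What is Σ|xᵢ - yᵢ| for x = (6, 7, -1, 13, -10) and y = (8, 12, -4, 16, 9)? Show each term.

Σ|x_i - y_i| = |6 - 8| + |7 - 12| + |-1 - (-4)| + |13 - 16| + |-10 - 9| = 2 + 5 + 3 + 3 + 19 = 32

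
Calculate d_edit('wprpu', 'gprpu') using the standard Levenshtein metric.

Let D[i][j] be the edit distance between the first i characters of 'wprpu' and the first j characters of 'gprpu', with D[i][0] = i, D[0][j] = j, and D[i][j] = D[i-1][j-1] if the characters match, else 1 + min(D[i-1][j], D[i][j-1], D[i-1][j-1]). Filling the table (rows: prefixes of 'wprpu', columns: prefixes of 'gprpu'):
     ε  g  p  r  p  u
  ε  0  1  2  3  4  5
  w  1  1  2  3  4  5
  p  2  2  1  2  3  4
  r  3  3  2  1  2  3
  p  4  4  3  2  1  2
  u  5  5  4  3  2  1
The bottom-right entry gives D[5][5] = 1, so no sequence of fewer than 1 edit works. Backtracking through the table gives one optimal edit sequence (1 edit):
  wprpu → gprpu (sub w→g @1)
Edit distance = 1.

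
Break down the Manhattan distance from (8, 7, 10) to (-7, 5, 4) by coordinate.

Σ|x_i - y_i| = |8 - (-7)| + |7 - 5| + |10 - 4| = 15 + 2 + 6 = 23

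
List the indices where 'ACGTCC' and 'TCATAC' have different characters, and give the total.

Differing positions: 1, 3, 5. Hamming distance = 3.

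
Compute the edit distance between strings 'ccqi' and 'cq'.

Let D[i][j] be the edit distance between the first i characters of 'ccqi' and the first j characters of 'cq', with D[i][0] = i, D[0][j] = j, and D[i][j] = D[i-1][j-1] if the characters match, else 1 + min(D[i-1][j], D[i][j-1], D[i-1][j-1]). Filling the table (rows: prefixes of 'ccqi', columns: prefixes of 'cq'):
     ε  c  q
  ε  0  1  2
  c  1  0  1
  c  2  1  1
  q  3  2  1
  i  4  3  2
The bottom-right entry gives D[4][2] = 2, so no sequence of fewer than 2 edits works. Backtracking through the table gives one optimal edit sequence (2 edits):
  ccqi → cqi (del c @1)
  cqi → cq (del i @3)
Edit distance = 2.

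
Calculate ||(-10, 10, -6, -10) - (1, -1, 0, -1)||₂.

√(Σ(x_i - y_i)²) = √((-10 - 1)² + (10 - (-1))² + (-6 - 0)² + (-10 - (-1))²)
= √((-11)² + 11² + (-6)² + (-9)²) = √(121 + 121 + 36 + 81) = √359 ≈ 18.9473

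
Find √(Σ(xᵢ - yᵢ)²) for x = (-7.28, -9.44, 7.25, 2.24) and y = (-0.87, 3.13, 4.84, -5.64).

√(Σ(x_i - y_i)²) = √((-7.28 - (-0.87))² + (-9.44 - 3.13)² + (7.25 - 4.84)² + (2.24 - (-5.64))²)
= √((-6.41)² + (-12.57)² + 2.41² + 7.88²) = √(41.0881 + 158.0049 + 5.8081 + 62.0944) = √266.9955 ≈ 16.34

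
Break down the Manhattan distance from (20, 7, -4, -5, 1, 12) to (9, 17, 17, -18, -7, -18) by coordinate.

Σ|x_i - y_i| = |20 - 9| + |7 - 17| + |-4 - 17| + |-5 - (-18)| + |1 - (-7)| + |12 - (-18)| = 11 + 10 + 21 + 13 + 8 + 30 = 93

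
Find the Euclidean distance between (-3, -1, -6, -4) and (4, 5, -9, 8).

√(Σ(x_i - y_i)²) = √((-3 - 4)² + (-1 - 5)² + (-6 - (-9))² + (-4 - 8)²)
= √((-7)² + (-6)² + 3² + (-12)²) = √(49 + 36 + 9 + 144) = √238 ≈ 15.4272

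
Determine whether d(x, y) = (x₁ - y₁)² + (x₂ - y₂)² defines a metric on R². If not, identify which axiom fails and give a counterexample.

No. The squared Euclidean distance fails the triangle inequality. Counterexample: x = (0, 0), y = (2, 1), z = (4, 2). d(x,z) = 4² + 2² = 20, but d(x,y) + d(y,z) = (2² + 1²) + (2² + 1²) = 5 + 5 = 10. Since 20 > 10, the triangle inequality is violated. (Note: √d, the ordinary Euclidean distance, IS a metric.)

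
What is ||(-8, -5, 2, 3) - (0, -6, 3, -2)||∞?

max(|x_i - y_i|) = max(|-8 - 0|, |-5 - (-6)|, |2 - 3|, |3 - (-2)|) = max(8, 1, 1, 5) = 8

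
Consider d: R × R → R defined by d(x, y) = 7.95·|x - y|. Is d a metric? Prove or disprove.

Yes. Since |x - y| is a metric on R and 7.95 > 0, the positive scalar multiple 7.95·|x - y| is also a metric: scaling by a positive constant preserves non-negativity, identity (d=0 ⟺ |x-y|=0 ⟺ x=y), symmetry, and the triangle inequality.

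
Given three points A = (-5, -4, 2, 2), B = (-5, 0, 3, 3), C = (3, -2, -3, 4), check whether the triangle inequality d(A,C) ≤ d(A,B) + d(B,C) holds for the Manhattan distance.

d(A,B) = 0 + 4 + 1 + 1 = 6, d(B,C) = 8 + 2 + 6 + 1 = 17, d(A,C) = 8 + 2 + 5 + 2 = 17.
d(A,C) = 17 ≤ 6 + 17 = 23. Triangle inequality is satisfied.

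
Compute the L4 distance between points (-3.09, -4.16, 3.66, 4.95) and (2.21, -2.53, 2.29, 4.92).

(Σ|x_i - y_i|^4)^(1/4) = (|-3.09 - 2.21|^4 + |-4.16 - (-2.53)|^4 + |3.66 - 2.29|^4 + |4.95 - 4.92|^4)^(1/4)
= (5.3^4 + 1.63^4 + 1.37^4 + 0.03^4)^(1/4) ≈ (789.0481 + 7.0591 + 3.5228 + 0)^(1/4) = (799.63)^(1/4) ≈ 5.3177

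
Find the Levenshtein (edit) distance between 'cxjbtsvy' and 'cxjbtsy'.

Let D[i][j] be the edit distance between the first i characters of 'cxjbtsvy' and the first j characters of 'cxjbtsy', with D[i][0] = i, D[0][j] = j, and D[i][j] = D[i-1][j-1] if the characters match, else 1 + min(D[i-1][j], D[i][j-1], D[i-1][j-1]). Filling the table (rows: prefixes of 'cxjbtsvy', columns: prefixes of 'cxjbtsy'):
     ε  c  x  j  b  t  s  y
  ε  0  1  2  3  4  5  6  7
  c  1  0  1  2  3  4  5  6
  x  2  1  0  1  2  3  4  5
  j  3  2  1  0  1  2  3  4
  b  4  3  2  1  0  1  2  3
  t  5  4  3  2  1  0  1  2
  s  6  5  4  3  2  1  0  1
  v  7  6  5  4  3  2  1  1
  y  8  7  6  5  4  3  2  1
The bottom-right entry gives D[8][7] = 1, so no sequence of fewer than 1 edit works. Backtracking through the table gives one optimal edit sequence (1 edit):
  cxjbtsvy → cxjbtsy (del v @7)
Edit distance = 1.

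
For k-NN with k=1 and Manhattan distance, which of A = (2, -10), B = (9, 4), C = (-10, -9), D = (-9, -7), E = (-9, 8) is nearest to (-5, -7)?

Distances: d(A) = 10, d(B) = 25, d(C) = 7, d(D) = 4, d(E) = 19. Nearest: D = (-9, -7) with distance 4.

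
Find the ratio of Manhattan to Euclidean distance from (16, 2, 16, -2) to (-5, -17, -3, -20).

L1 = |16 - (-5)| + |2 - (-17)| + |16 - (-3)| + |-2 - (-20)| = 21 + 19 + 19 + 18 = 77
L2 = √(21² + 19² + 19² + 18²) = √1487 ≈ 38.5616
L1 ≥ L2 always (equality iff movement is along one axis); L1 > L2 here.
Ratio L1/L2 = 77/√1487 ≈ 1.9968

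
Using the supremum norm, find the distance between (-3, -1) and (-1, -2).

max(|x_i - y_i|) = max(|-3 - (-1)|, |-1 - (-2)|) = max(2, 1) = 2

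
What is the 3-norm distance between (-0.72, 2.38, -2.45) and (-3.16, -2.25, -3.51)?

(Σ|x_i - y_i|^3)^(1/3) = (|-0.72 - (-3.16)|^3 + |2.38 - (-2.25)|^3 + |-2.45 - (-3.51)|^3)^(1/3)
= (2.44^3 + 4.63^3 + 1.06^3)^(1/3) ≈ (14.5268 + 99.2528 + 1.191)^(1/3) = (114.9706)^(1/3) ≈ 4.8625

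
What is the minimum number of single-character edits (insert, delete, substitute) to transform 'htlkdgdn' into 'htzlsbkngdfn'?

Let D[i][j] be the edit distance between the first i characters of 'htlkdgdn' and the first j characters of 'htzlsbkngdfn', with D[i][0] = i, D[0][j] = j, and D[i][j] = D[i-1][j-1] if the characters match, else 1 + min(D[i-1][j], D[i][j-1], D[i-1][j-1]). Filling the table (rows: prefixes of 'htlkdgdn', columns: prefixes of 'htzlsbkngdfn'):
     ε  h  t  z  l  s  b  k  n  g  d  f  n
  ε  0  1  2  3  4  5  6  7  8  9 10 11 12
  h  1  0  1  2  3  4  5  6  7  8  9 10 11
  t  2  1  0  1  2  3  4  5  6  7  8  9 10
  l  3  2  1  1  1  2  3  4  5  6  7  8  9
  k  4  3  2  2  2  2  3  3  4  5  6  7  8
  d  5  4  3  3  3  3  3  4  4  5  5  6  7
  g  6  5  4  4  4  4  4  4  5  4  5  6  7
  d  7  6  5  5  5  5  5  5  5  5  4  5  6
  n  8  7  6  6  6  6  6  6  5  6  5  5  5
The bottom-right entry gives D[8][12] = 5, so no sequence of fewer than 5 edits works. Backtracking through the table gives one optimal edit sequence (5 edits):
  htlkdgdn → htzlkdgdn (ins z @3)
  htzlkdgdn → htzlskdgdn (ins s @5)
  htzlskdgdn → htzlsbkdgdn (ins b @6)
  htzlsbkdgdn → htzlsbkngdn (sub d→n @8)
  htzlsbkngdn → htzlsbkngdfn (ins f @11)
Edit distance = 5.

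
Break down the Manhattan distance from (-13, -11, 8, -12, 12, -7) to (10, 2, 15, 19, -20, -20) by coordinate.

Σ|x_i - y_i| = |-13 - 10| + |-11 - 2| + |8 - 15| + |-12 - 19| + |12 - (-20)| + |-7 - (-20)| = 23 + 13 + 7 + 31 + 32 + 13 = 119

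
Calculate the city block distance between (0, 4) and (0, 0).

Σ|x_i - y_i| = |0 - 0| + |4 - 0| = 0 + 4 = 4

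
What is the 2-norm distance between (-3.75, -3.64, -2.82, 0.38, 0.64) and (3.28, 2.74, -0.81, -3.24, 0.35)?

(Σ|x_i - y_i|^2)^(1/2) = (|-3.75 - 3.28|^2 + |-3.64 - 2.74|^2 + |-2.82 - (-0.81)|^2 + |0.38 - (-3.24)|^2 + |0.64 - 0.35|^2)^(1/2)
= (7.03^2 + 6.38^2 + 2.01^2 + 3.62^2 + 0.29^2)^(1/2) = (49.4209 + 40.7044 + 4.0401 + 13.1044 + 0.0841)^(1/2) = (107.3539)^(1/2) ≈ 10.3612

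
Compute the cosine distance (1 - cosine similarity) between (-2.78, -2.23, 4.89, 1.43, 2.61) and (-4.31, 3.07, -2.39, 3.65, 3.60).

With u = (-2.78, -2.23, 4.89, 1.43, 2.61), v = (-4.31, 3.07, -2.39, 3.65, 3.60):
u·v = (-2.78)·(-4.31) + (-2.23)·3.07 + 4.89·(-2.39) + 1.43·3.65 + 2.61·3.6 = 11.9818 + (-6.8461) + (-11.6871) + 5.2195 + 9.396 = 8.0641.
|u| = √((-2.78)² + (-2.23)² + 4.89² + 1.43² + 2.61²) = √(7.7284 + 4.9729 + 23.9121 + 2.0449 + 6.8121) = √45.4704, |v| = √((-4.31)² + 3.07² + (-2.39)² + 3.65² + 3.6²) = √(18.5761 + 9.4249 + 5.7121 + 13.3225 + 12.96) = √59.9956.
cos θ = (u·v)/(|u||v|) = 8.0641/(√45.4704·√59.9956) ≈ 0.1544
Cosine distance = 1 - cos θ ≈ 1 - 0.1544 = 0.8456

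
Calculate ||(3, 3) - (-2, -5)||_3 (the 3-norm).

(Σ|x_i - y_i|^3)^(1/3) = (|3 - (-2)|^3 + |3 - (-5)|^3)^(1/3)
= (5^3 + 8^3)^(1/3) = (125 + 512)^(1/3) = (637)^(1/3) ≈ 8.6043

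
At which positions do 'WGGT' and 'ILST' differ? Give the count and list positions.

Differing positions: 1, 2, 3. Hamming distance = 3.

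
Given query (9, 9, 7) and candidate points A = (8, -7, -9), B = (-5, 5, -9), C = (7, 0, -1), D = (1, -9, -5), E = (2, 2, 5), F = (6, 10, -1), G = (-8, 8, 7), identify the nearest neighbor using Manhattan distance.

Distances: d(A) = 33, d(B) = 34, d(C) = 19, d(D) = 38, d(E) = 16, d(F) = 12, d(G) = 18. Nearest: F = (6, 10, -1) with distance 12.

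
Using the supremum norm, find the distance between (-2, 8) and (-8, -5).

max(|x_i - y_i|) = max(|-2 - (-8)|, |8 - (-5)|) = max(6, 13) = 13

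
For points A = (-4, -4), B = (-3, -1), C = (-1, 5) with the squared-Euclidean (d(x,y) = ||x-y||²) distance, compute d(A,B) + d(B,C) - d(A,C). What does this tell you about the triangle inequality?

d(A,B) = 1² + 3² = 10, d(B,C) = 2² + 6² = 40, d(A,C) = 3² + 9² = 90.
d(A,B) + d(B,C) - d(A,C) = 10 + 40 - 90 = 50 - 90 = -40. This is < 0, so the triangle inequality FAILS for these points (squared-Euclidean is not a metric).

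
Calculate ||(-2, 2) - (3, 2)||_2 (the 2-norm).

(Σ|x_i - y_i|^2)^(1/2) = (|-2 - 3|^2 + |2 - 2|^2)^(1/2)
= (5^2 + 0^2)^(1/2) = (25 + 0)^(1/2) = (25)^(1/2) = 5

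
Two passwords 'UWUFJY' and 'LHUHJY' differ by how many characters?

Differing positions: 1, 2, 4. Hamming distance = 3.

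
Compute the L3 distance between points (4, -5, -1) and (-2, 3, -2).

(Σ|x_i - y_i|^3)^(1/3) = (|4 - (-2)|^3 + |-5 - 3|^3 + |-1 - (-2)|^3)^(1/3)
= (6^3 + 8^3 + 1^3)^(1/3) = (216 + 512 + 1)^(1/3) = (729)^(1/3) = 9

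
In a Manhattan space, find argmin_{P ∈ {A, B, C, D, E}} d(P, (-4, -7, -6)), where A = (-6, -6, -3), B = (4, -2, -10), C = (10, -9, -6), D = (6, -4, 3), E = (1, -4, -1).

Distances: d(A) = 6, d(B) = 17, d(C) = 16, d(D) = 22, d(E) = 13. Nearest: A = (-6, -6, -3) with distance 6.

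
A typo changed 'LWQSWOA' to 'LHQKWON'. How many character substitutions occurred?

Differing positions: 2, 4, 7. Hamming distance = 3.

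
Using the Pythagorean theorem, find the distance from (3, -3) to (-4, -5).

√(Σ(x_i - y_i)²) = √((3 - (-4))² + (-3 - (-5))²)
= √(7² + 2²) = √(49 + 4) = √53 ≈ 7.2801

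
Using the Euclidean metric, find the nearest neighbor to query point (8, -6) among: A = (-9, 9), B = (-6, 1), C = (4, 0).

Distances: d(A) ≈ 22.6716, d(B) ≈ 15.6525, d(C) ≈ 7.2111. Nearest: C = (4, 0) with distance 7.2111.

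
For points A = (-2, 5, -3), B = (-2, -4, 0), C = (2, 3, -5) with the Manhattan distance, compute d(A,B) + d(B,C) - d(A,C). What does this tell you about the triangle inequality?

d(A,B) = 0 + 9 + 3 = 12, d(B,C) = 4 + 7 + 5 = 16, d(A,C) = 4 + 2 + 2 = 8.
d(A,B) + d(B,C) - d(A,C) = 12 + 16 - 8 = 28 - 8 = 20. This is ≥ 0, so the triangle inequality holds for these points.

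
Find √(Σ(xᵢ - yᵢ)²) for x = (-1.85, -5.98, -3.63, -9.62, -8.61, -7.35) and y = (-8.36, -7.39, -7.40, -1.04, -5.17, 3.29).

√(Σ(x_i - y_i)²) = √((-1.85 - (-8.36))² + (-5.98 - (-7.39))² + (-3.63 - (-7.4))² + (-9.62 - (-1.04))² + (-8.61 - (-5.17))² + (-7.35 - 3.29)²)
= √(6.51² + 1.41² + 3.77² + (-8.58)² + (-3.44)² + (-10.64)²) = √(42.3801 + 1.9881 + 14.2129 + 73.6164 + 11.8336 + 113.2096) = √257.2407 ≈ 16.0387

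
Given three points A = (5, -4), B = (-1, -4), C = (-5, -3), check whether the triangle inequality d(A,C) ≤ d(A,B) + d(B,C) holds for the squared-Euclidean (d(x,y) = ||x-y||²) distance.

d(A,B) = 6² + 0² = 36, d(B,C) = 4² + 1² = 17, d(A,C) = 10² + 1² = 101.
d(A,C) = 101 > 36 + 17 = 53. Triangle inequality is VIOLATED. (Squared-Euclidean is not a metric — this is a counterexample.)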